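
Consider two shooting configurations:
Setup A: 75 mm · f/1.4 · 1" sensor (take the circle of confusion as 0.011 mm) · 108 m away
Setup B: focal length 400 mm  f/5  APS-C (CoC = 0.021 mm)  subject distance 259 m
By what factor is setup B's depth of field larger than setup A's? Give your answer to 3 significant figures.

1.29

Setup A: H = 75²/(1.4×0.011) + 75 ≈ 365334.7 mm; DoF = Df − Dn = 153295 − 83367 ≈ 69928 mm.
Setup B: H = 400²/(5×0.021) + 400 ≈ 1524209.5 mm; DoF = Df − Dn = 311938 − 221423 ≈ 90515 mm.
Ratio = 90515 / 69928 ≈ 1.29.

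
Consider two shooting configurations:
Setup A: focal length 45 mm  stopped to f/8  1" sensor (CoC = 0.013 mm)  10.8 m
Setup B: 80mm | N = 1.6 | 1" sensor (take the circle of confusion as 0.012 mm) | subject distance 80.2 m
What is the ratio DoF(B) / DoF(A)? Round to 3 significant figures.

Setup A: H = 45²/(8×0.013) + 45 ≈ 19516.2 mm; DoF = Df − Dn = 24126 − 6957 ≈ 17169 mm.
Setup B: H = 80²/(1.6×0.012) + 80 ≈ 333413.3 mm; DoF = Df − Dn = 105576 − 64659 ≈ 40917 mm.
Ratio = 40917 / 17169 ≈ 2.38.

2.38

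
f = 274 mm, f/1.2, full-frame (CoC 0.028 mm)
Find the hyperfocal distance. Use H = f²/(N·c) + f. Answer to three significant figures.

2230 m

Hyperfocal distance H = f²/(N·c) + f = 274²/(1.2 × 0.028) + 274 = 75076/0.0336 + 274 ≈ 2234678.8 mm ≈ 2230 m.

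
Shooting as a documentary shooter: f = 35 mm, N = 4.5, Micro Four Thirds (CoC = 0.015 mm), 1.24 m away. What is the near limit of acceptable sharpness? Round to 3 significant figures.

1.16 m

Hyperfocal distance H = f²/(N·c) + f = 35²/(4.5 × 0.015) + 35 = 1225/0.0675 + 35 ≈ 18183.1 mm ≈ 18.18 m.
Near limit Dn = s·(H − f)/(H + s − 2f) = 1240 × (18183.1 − 35) / (18183.1 + 1240 − 2 × 35) = 1240 × 18148.1 / 19353.1 ≈ 1162.8 mm ≈ 1.16 m.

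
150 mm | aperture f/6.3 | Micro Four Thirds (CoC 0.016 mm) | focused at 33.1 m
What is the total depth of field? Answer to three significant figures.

9.99 m

Hyperfocal distance H = f²/(N·c) + f = 150²/(6.3 × 0.016) + 150 = 22500/0.1008 + 150 ≈ 223364.3 mm ≈ 223.4 m.
Near limit Dn = s·(H − f)/(H + s − 2f) = 33100 × (223364.3 − 150) / (223364.3 + 33100 − 2 × 150) = 33100 × 223214.3 / 256164.3 ≈ 28842.4 mm.
Far limit Df = s·(H − f)/(H − s) = 33100 × (223364.3 − 150) / (223364.3 − 33100) = 33100 × 223214.3 / 190264.3 ≈ 38832.3 mm.
Depth of field = Df − Dn = 38832.3 − 28842.4 ≈ 9989.9 mm ≈ 9.99 m.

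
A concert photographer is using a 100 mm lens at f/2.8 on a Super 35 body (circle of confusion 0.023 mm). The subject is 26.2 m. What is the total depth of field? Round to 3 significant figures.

Hyperfocal distance H = f²/(N·c) + f = 100²/(2.8 × 0.023) + 100 = 10000/0.0644 + 100 ≈ 155379.5 mm ≈ 155.4 m.
Near limit Dn = s·(H − f)/(H + s − 2f) = 26200 × (155379.5 − 100) / (155379.5 + 26200 − 2 × 100) = 26200 × 155279.5 / 181379.5 ≈ 22429.9 mm.
Far limit Df = s·(H − f)/(H − s) = 26200 × (155379.5 − 100) / (155379.5 − 26200) = 26200 × 155279.5 / 129179.5 ≈ 31493.6 mm.
Depth of field = Df − Dn = 31493.6 − 22429.9 ≈ 9063.7 mm ≈ 9.06 m.

9.06 m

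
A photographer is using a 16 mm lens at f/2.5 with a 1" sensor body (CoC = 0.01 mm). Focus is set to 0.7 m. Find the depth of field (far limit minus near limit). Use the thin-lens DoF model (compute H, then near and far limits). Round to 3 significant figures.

Hyperfocal distance H = f²/(N·c) + f = 16²/(2.5 × 0.01) + 16 = 256/0.025 + 16 ≈ 10256.0 mm ≈ 10.26 m.
Near limit Dn = s·(H − f)/(H + s − 2f) = 700 × (10256.0 − 16) / (10256.0 + 700 − 2 × 16) = 700 × 10240.0 / 10924.0 ≈ 656.170 mm.
Far limit Df = s·(H − f)/(H − s) = 700 × (10256.0 − 16) / (10256.0 − 700) = 700 × 10240.0 / 9556.0 ≈ 750.105 mm.
Depth of field = Df − Dn = 750.105 − 656.170 ≈ 93.935 mm.

93.9 mm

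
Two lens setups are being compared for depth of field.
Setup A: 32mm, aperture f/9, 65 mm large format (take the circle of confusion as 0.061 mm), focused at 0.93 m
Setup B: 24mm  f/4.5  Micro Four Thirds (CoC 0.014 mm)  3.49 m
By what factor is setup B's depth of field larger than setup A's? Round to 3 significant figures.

2.65

Setup A: H = 32²/(9×0.061) + 32 ≈ 1897.2 mm; DoF = Df − Dn = 1793.5 − 627.8 ≈ 1165.7 mm.
Setup B: H = 24²/(4.5×0.014) + 24 ≈ 9166.9 mm; DoF = Df − Dn = 5620.8 − 2530.6 ≈ 3090.2 mm.
Ratio = 3090.2 / 1165.7 ≈ 2.65.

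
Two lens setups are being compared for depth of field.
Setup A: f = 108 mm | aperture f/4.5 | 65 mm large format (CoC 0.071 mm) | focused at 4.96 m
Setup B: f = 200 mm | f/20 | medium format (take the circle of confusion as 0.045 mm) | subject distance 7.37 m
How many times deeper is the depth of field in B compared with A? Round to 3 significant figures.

Setup A: H = 108²/(4.5×0.071) + 108 ≈ 36615.0 mm; DoF = Df − Dn = 5720.3 − 4378.1 ≈ 1342.2 mm.
Setup B: H = 200²/(20×0.045) + 200 ≈ 44644.4 mm; DoF = Df − Dn = 8787.7 − 6346.2 ≈ 2441.5 mm.
Ratio = 2441.5 / 1342.2 ≈ 1.82.

1.82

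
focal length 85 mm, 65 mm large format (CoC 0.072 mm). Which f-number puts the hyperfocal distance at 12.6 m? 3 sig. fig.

Rearrange H = f²/(N·c) + f for N: N = f² / ((H − f)·c).
N = 85² / ((12600 − 85) × 0.072) = 7225 / 901.1 ≈ 8.02.

f/8.02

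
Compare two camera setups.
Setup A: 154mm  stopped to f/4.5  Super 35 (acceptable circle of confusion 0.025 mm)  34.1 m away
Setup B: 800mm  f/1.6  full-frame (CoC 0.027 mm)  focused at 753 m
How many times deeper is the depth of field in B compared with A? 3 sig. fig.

6.80

Setup A: H = 154²/(4.5×0.025) + 154 ≈ 210962.9 mm; DoF = Df − Dn = 40645 − 29371 ≈ 11274 mm.
Setup B: H = 800²/(1.6×0.027) + 800 ≈ 14815614.8 mm; DoF = Df − Dn = 793277 − 716615 ≈ 76662 mm.
Ratio = 76662 / 11274 ≈ 6.80.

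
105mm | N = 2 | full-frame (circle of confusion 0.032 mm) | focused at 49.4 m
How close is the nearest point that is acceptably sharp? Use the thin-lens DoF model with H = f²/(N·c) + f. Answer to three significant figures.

Hyperfocal distance H = f²/(N·c) + f = 105²/(2 × 0.032) + 105 = 11025/0.064 + 105 ≈ 172370.6 mm ≈ 172.4 m.
Near limit Dn = s·(H − f)/(H + s − 2f) = 49400 × (172370.6 − 105) / (172370.6 + 49400 − 2 × 105) = 49400 × 172265.6 / 221560.6 ≈ 38409 mm ≈ 38.4 m.

38.4 m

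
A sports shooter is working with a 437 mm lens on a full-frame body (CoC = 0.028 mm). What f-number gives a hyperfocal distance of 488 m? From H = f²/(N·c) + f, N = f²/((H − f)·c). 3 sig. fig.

Rearrange H = f²/(N·c) + f for N: N = f² / ((H − f)·c).
N = 437² / ((488000 − 437) × 0.028) = 190969 / 13652 ≈ 14.

f/14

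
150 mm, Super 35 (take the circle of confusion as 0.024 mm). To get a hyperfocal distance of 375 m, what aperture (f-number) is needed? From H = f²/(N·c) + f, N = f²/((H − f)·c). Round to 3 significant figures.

f/2.50

Rearrange H = f²/(N·c) + f for N: N = f² / ((H − f)·c).
N = 150² / ((375000 − 150) × 0.024) = 22500 / 8996 ≈ 2.50.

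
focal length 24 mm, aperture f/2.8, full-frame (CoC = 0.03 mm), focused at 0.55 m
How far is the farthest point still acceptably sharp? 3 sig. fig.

0.596 m

Hyperfocal distance H = f²/(N·c) + f = 24²/(2.8 × 0.03) + 24 = 576/0.084 + 24 ≈ 6881.1 mm ≈ 6.881 m.
Far limit Df = s·(H − f)/(H − s) = 550 × (6881.1 − 24) / (6881.1 − 550) = 550 × 6857.1 / 6331.1 ≈ 595.69 mm ≈ 0.596 m.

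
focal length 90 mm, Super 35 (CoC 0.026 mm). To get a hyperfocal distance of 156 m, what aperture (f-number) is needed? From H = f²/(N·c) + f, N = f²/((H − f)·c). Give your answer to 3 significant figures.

Rearrange H = f²/(N·c) + f for N: N = f² / ((H − f)·c).
N = 90² / ((156000 − 90) × 0.026) = 8100 / 4054 ≈ 2.00.

f/2.00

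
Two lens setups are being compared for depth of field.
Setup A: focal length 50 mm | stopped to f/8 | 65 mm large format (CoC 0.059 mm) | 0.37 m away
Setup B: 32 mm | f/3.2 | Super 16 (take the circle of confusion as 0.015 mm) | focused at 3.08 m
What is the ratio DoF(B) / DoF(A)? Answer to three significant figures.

20.0

Setup A: H = 50²/(8×0.059) + 50 ≈ 5346.6 mm; DoF = Df − Dn = 393.791 − 348.920 ≈ 44.871 mm.
Setup B: H = 32²/(3.2×0.015) + 32 ≈ 21365.3 mm; DoF = Df − Dn = 3593.41 − 2694.96 ≈ 898.45 mm.
Ratio = 898.45 / 44.871 ≈ 20.0.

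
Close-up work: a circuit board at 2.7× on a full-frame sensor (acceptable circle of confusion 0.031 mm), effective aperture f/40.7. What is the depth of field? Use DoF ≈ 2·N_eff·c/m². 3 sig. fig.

At magnification m, DoF ≈ 2·N_eff·c/m² = 2 × 40.7 × 0.031 / 2.7² = 2.523 / 7.29 ≈ 0.346 mm.

0.346 mm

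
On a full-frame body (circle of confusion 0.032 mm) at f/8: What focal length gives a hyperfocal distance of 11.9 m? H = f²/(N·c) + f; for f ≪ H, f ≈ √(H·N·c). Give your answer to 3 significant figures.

55.1 mm

From H = f²/(N·c) + f, with f ≪ H: f ≈ √(H·N·c) = √(11900 × 8 × 0.032) = √3046.4 ≈ 55.19 mm.
Exact: f² + N·c·f − N·c·H = 0 ⇒ f = (−N·c + √((N·c)² + 4·N·c·H))/2 = (−0.256 + √12186)/2 ≈ 55.066 mm ≈ 55.1 mm.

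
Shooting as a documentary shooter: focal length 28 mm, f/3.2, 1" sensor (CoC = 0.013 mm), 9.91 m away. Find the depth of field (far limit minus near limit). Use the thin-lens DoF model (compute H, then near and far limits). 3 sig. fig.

Hyperfocal distance H = f²/(N·c) + f = 28²/(3.2 × 0.013) + 28 = 784/0.0416 + 28 ≈ 18874.2 mm ≈ 18.87 m.
Near limit Dn = s·(H − f)/(H + s − 2f) = 9910 × (18874.2 − 28) / (18874.2 + 9910 − 2 × 28) = 9910 × 18846.2 / 28728.2 ≈ 6501 mm.
Far limit Df = s·(H − f)/(H − s) = 9910 × (18874.2 − 28) / (18874.2 − 9910) = 9910 × 18846.2 / 8964.2 ≈ 20835 mm.
Depth of field = Df − Dn = 20835 − 6501 ≈ 14334 mm ≈ 14.3 m.

14.3 m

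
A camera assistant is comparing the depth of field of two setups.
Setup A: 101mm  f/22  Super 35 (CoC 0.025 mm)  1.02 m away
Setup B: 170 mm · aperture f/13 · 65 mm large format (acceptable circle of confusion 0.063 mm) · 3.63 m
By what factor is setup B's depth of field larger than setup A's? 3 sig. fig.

7.09

Setup A: H = 101²/(22×0.025) + 101 ≈ 18648.3 mm; DoF = Df − Dn = 1073.17 − 971.85 ≈ 101.32 mm.
Setup B: H = 170²/(13×0.063) + 170 ≈ 35456.9 mm; DoF = Df − Dn = 4024.63 − 3305.85 ≈ 718.78 mm.
Ratio = 718.78 / 101.32 ≈ 7.09.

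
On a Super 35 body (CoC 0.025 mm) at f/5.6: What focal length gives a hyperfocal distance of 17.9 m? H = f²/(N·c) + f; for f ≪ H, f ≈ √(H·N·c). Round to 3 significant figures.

50.0 mm

From H = f²/(N·c) + f, with f ≪ H: f ≈ √(H·N·c) = √(17900 × 5.6 × 0.025) = √2506.0 ≈ 50.06 mm.
Exact: f² + N·c·f − N·c·H = 0 ⇒ f = (−N·c + √((N·c)² + 4·N·c·H))/2 = (−0.14 + √10024)/2 ≈ 49.990 mm ≈ 50.0 mm.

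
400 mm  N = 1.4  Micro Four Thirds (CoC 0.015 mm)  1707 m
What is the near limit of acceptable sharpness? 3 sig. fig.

1390 m

Hyperfocal distance H = f²/(N·c) + f = 400²/(1.4 × 0.015) + 400 = 160000/0.021 + 400 ≈ 7619447.6 mm ≈ 7619 m.
Near limit Dn = s·(H − f)/(H + s − 2f) = 1707000 × (7619447.6 − 400) / (7619447.6 + 1707000 − 2 × 400) = 1707000 × 7619047.6 / 9325647.6 ≈ 1394618 mm ≈ 1390 m.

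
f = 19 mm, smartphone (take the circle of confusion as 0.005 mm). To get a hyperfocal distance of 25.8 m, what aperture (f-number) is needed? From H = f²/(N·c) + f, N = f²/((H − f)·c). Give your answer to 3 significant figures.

Rearrange H = f²/(N·c) + f for N: N = f² / ((H − f)·c).
N = 19² / ((25800 − 19) × 0.005) = 361 / 128.9 ≈ 2.80.

f/2.80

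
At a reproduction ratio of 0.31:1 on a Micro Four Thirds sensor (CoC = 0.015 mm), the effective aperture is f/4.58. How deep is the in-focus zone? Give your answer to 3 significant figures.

At magnification m, DoF ≈ 2·N_eff·c/m² = 2 × 4.58 × 0.015 / 0.31² = 0.1374 / 0.0961 ≈ 1.43 mm.

1.43 mm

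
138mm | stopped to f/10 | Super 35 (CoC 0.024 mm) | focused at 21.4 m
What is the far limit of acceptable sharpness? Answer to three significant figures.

Hyperfocal distance H = f²/(N·c) + f = 138²/(10 × 0.024) + 138 = 19044/0.24 + 138 ≈ 79488.0 mm ≈ 79.49 m.
Far limit Df = s·(H − f)/(H − s) = 21400 × (79488.0 − 138) / (79488.0 − 21400) = 21400 × 79350.0 / 58088.0 ≈ 29233 mm ≈ 29.2 m.

29.2 m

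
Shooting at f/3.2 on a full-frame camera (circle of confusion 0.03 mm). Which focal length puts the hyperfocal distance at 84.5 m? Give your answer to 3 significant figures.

From H = f²/(N·c) + f, with f ≪ H: f ≈ √(H·N·c) = √(84500 × 3.2 × 0.03) = √8112.0 ≈ 90.07 mm.
Exact: f² + N·c·f − N·c·H = 0 ⇒ f = (−N·c + √((N·c)² + 4·N·c·H))/2 = (−0.096 + √32448)/2 ≈ 90.019 mm ≈ 90.0 mm.

90.0 mm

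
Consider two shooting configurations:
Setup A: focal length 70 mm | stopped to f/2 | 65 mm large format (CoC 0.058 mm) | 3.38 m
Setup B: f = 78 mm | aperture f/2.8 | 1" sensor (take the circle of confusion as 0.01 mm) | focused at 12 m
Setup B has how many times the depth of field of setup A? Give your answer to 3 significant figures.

Setup A: H = 70²/(2×0.058) + 70 ≈ 42311.4 mm; DoF = Df − Dn = 3667.37 − 3134.39 ≈ 532.98 mm.
Setup B: H = 78²/(2.8×0.01) + 78 ≈ 217363.7 mm; DoF = Df − Dn = 12696.6 − 11375.8 ≈ 1320.8 mm.
Ratio = 1320.8 / 532.98 ≈ 2.48.

2.48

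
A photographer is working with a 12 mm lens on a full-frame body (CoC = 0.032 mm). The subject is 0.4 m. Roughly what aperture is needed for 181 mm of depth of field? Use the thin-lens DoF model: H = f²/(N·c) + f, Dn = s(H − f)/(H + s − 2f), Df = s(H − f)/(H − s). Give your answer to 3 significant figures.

Write h = H − f = f²/(N·c). The thin-lens limits are Dn = s·h/(h + (s−f)) and Df = s·h/(h − (s−f)), so DoF = Df − Dn = 2·s·(s−f)·h / (h² − (s−f)²).
That is a quadratic in h: DoF·h² − 2·s·(s−f)·h − DoF·(s−f)² = 0 ⇒ h = (s−f)·(s + √(s² + DoF²)) / DoF = 388 × (400 + √(400² + 181²)) / 181 = 388 × (400 + 439.046) / 181 ≈ 1798.6 mm.
Then N = f²/(c·h) = 12² / (0.032 × 1798.6) = 144 / 57.556 ≈ 2.50.

f/2.50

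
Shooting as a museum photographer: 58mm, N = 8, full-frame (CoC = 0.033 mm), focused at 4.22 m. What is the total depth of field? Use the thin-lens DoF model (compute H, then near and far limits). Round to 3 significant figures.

3.09 m

Hyperfocal distance H = f²/(N·c) + f = 58²/(8 × 0.033) + 58 = 3364/0.264 + 58 ≈ 12800.4 mm ≈ 12.80 m.
Near limit Dn = s·(H − f)/(H + s − 2f) = 4220 × (12800.4 − 58) / (12800.4 + 4220 − 2 × 58) = 4220 × 12742.4 / 16904.4 ≈ 3181.0 mm.
Far limit Df = s·(H − f)/(H − s) = 4220 × (12800.4 − 58) / (12800.4 − 4220) = 4220 × 12742.4 / 8580.4 ≈ 6266.9 mm.
Depth of field = Df − Dn = 6266.9 − 3181.0 ≈ 3085.9 mm ≈ 3.09 m.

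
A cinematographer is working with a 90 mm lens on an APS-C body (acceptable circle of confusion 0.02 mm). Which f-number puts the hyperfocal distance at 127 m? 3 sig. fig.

f/3.19

Rearrange H = f²/(N·c) + f for N: N = f² / ((H − f)·c).
N = 90² / ((127000 − 90) × 0.02) = 8100 / 2538 ≈ 3.19.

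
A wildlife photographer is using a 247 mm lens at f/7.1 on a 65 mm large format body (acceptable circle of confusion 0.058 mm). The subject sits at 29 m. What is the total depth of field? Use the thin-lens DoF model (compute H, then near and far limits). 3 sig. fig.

Hyperfocal distance H = f²/(N·c) + f = 247²/(7.1 × 0.058) + 247 = 61009/0.4118 + 247 ≈ 148399.0 mm ≈ 148.4 m.
Near limit Dn = s·(H − f)/(H + s − 2f) = 29000 × (148399.0 − 247) / (148399.0 + 29000 − 2 × 247) = 29000 × 148152.0 / 176905.0 ≈ 24287 mm.
Far limit Df = s·(H − f)/(H − s) = 29000 × (148399.0 − 247) / (148399.0 − 29000) = 29000 × 148152.0 / 119399.0 ≈ 35984 mm.
Depth of field = Df − Dn = 35984 − 24287 ≈ 11697 mm ≈ 11.7 m.

11.7 m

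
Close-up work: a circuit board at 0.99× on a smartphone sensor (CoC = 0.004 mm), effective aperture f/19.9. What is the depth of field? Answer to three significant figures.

At magnification m, DoF ≈ 2·N_eff·c/m² = 2 × 19.9 × 0.004 / 0.99² = 0.1592 / 0.9801 ≈ 0.162 mm.

0.162 mm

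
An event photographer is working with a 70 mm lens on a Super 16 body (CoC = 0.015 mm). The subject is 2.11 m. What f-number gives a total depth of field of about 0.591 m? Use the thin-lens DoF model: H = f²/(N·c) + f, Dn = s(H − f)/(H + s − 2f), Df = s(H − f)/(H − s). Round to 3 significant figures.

Write h = H − f = f²/(N·c). The thin-lens limits are Dn = s·h/(h + (s−f)) and Df = s·h/(h − (s−f)), so DoF = Df − Dn = 2·s·(s−f)·h / (h² − (s−f)²).
That is a quadratic in h: DoF·h² − 2·s·(s−f)·h − DoF·(s−f)² = 0 ⇒ h = (s−f)·(s + √(s² + DoF²)) / DoF = 2040 × (2110 + √(2110² + 591²)) / 591 = 2040 × (2110 + 2191.21) / 591 ≈ 14847 mm.
Then N = f²/(c·h) = 70² / (0.015 × 14847) = 4900 / 222.70 ≈ 22.

f/22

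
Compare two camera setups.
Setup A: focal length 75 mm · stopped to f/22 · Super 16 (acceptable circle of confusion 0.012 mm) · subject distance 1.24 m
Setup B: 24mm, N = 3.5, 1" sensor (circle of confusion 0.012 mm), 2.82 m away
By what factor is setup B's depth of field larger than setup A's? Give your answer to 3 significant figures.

Setup A: H = 75²/(22×0.012) + 75 ≈ 21381.8 mm; DoF = Df − Dn = 1311.72 − 1175.72 ≈ 136.00 mm.
Setup B: H = 24²/(3.5×0.012) + 24 ≈ 13738.3 mm; DoF = Df − Dn = 3542.2 − 2342.4 ≈ 1199.8 mm.
Ratio = 1199.8 / 136.00 ≈ 8.82.

8.82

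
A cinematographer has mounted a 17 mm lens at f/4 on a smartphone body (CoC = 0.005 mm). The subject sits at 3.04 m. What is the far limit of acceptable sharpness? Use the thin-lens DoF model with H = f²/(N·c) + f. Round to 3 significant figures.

Hyperfocal distance H = f²/(N·c) + f = 17²/(4 × 0.005) + 17 = 289/0.02 + 17 ≈ 14467.0 mm ≈ 14.47 m.
Far limit Df = s·(H − f)/(H − s) = 3040 × (14467.0 − 17) / (14467.0 − 3040) = 3040 × 14450.0 / 11427.0 ≈ 3844.2 mm ≈ 3.84 m.

3.84 m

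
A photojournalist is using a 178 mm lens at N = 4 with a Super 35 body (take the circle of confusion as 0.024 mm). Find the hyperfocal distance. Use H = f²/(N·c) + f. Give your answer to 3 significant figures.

330 m

Hyperfocal distance H = f²/(N·c) + f = 178²/(4 × 0.024) + 178 = 31684/0.096 + 178 ≈ 330219.7 mm ≈ 330 m.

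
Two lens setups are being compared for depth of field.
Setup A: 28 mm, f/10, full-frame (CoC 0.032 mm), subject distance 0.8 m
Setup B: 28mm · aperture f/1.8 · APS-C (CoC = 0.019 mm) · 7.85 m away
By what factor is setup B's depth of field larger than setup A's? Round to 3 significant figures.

10.8

Setup A: H = 28²/(10×0.032) + 28 ≈ 2478.0 mm; DoF = Df − Dn = 1168.06 − 608.32 ≈ 559.74 mm.
Setup B: H = 28²/(1.8×0.019) + 28 ≈ 22952.0 mm; DoF = Df − Dn = 11915.9 − 5852.9 ≈ 6063.0 mm.
Ratio = 6063.0 / 559.74 ≈ 10.8.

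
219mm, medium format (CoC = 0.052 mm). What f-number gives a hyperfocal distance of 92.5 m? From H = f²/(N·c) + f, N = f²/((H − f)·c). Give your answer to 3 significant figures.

f/9.99

Rearrange H = f²/(N·c) + f for N: N = f² / ((H − f)·c).
N = 219² / ((92500 − 219) × 0.052) = 47961 / 4799 ≈ 9.99.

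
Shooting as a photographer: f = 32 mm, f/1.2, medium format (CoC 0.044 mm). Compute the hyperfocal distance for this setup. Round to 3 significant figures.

19.4 m

Hyperfocal distance H = f²/(N·c) + f = 32²/(1.2 × 0.044) + 32 = 1024/0.0528 + 32 ≈ 19425.9 mm ≈ 19.4 m.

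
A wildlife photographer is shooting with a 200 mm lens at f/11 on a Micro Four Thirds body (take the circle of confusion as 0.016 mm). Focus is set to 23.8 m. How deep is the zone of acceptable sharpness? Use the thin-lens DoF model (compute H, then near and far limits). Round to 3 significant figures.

5.00 m

Hyperfocal distance H = f²/(N·c) + f = 200²/(11 × 0.016) + 200 = 40000/0.176 + 200 ≈ 227472.7 mm ≈ 227.5 m.
Near limit Dn = s·(H − f)/(H + s − 2f) = 23800 × (227472.7 − 200) / (227472.7 + 23800 − 2 × 200) = 23800 × 227272.7 / 250872.7 ≈ 21561.1 mm.
Far limit Df = s·(H − f)/(H − s) = 23800 × (227472.7 − 200) / (227472.7 − 23800) = 23800 × 227272.7 / 203672.7 ≈ 26557.8 mm.
Depth of field = Df − Dn = 26557.8 − 21561.1 ≈ 4996.7 mm ≈ 5.00 m.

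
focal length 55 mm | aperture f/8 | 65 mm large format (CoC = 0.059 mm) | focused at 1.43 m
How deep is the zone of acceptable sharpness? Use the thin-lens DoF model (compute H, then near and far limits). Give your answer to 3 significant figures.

Hyperfocal distance H = f²/(N·c) + f = 55²/(8 × 0.059) + 55 = 3025/0.472 + 55 ≈ 6463.9 mm ≈ 6.464 m.
Near limit Dn = s·(H − f)/(H + s − 2f) = 1430 × (6463.9 − 55) / (6463.9 + 1430 − 2 × 55) = 1430 × 6408.9 / 7783.9 ≈ 1177.40 mm.
Far limit Df = s·(H − f)/(H − s) = 1430 × (6463.9 − 55) / (6463.9 − 1430) = 1430 × 6408.9 / 5033.9 ≈ 1820.60 mm.
Depth of field = Df − Dn = 1820.60 − 1177.40 ≈ 643.20 mm ≈ 0.643 m.

0.643 m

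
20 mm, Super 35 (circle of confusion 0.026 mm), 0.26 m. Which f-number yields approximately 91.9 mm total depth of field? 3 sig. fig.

f/11

Write h = H − f = f²/(N·c). The thin-lens limits are Dn = s·h/(h + (s−f)) and Df = s·h/(h − (s−f)), so DoF = Df − Dn = 2·s·(s−f)·h / (h² − (s−f)²).
That is a quadratic in h: DoF·h² − 2·s·(s−f)·h − DoF·(s−f)² = 0 ⇒ h = (s−f)·(s + √(s² + DoF²)) / DoF = 240 × (260 + √(260² + 91.9²)) / 91.9 = 240 × (260 + 275.764) / 91.9 ≈ 1399.2 mm.
Then N = f²/(c·h) = 20² / (0.026 × 1399.2) = 400 / 36.378 ≈ 11.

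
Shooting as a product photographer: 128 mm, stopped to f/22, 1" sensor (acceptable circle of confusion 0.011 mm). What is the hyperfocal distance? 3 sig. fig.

Hyperfocal distance H = f²/(N·c) + f = 128²/(22 × 0.011) + 128 = 16384/0.242 + 128 ≈ 67830.5 mm ≈ 67.8 m.

67.8 m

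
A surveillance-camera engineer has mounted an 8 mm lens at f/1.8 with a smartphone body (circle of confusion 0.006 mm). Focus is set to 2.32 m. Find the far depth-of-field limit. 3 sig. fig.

Hyperfocal distance H = f²/(N·c) + f = 8²/(1.8 × 0.006) + 8 = 64/0.0108 + 8 ≈ 5933.9 mm ≈ 5.934 m.
Far limit Df = s·(H − f)/(H − s) = 2320 × (5933.9 − 8) / (5933.9 − 2320) = 2320 × 5925.9 / 3613.9 ≈ 3804.2 mm ≈ 3.80 m.

3.80 m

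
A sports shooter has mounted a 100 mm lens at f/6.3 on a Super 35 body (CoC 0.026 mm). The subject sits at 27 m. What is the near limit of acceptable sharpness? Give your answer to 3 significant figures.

18.7 m

Hyperfocal distance H = f²/(N·c) + f = 100²/(6.3 × 0.026) + 100 = 10000/0.1638 + 100 ≈ 61150.1 mm ≈ 61.15 m.
Near limit Dn = s·(H − f)/(H + s − 2f) = 27000 × (61150.1 − 100) / (61150.1 + 27000 − 2 × 100) = 27000 × 61050.1 / 87950.1 ≈ 18742 mm ≈ 18.7 m.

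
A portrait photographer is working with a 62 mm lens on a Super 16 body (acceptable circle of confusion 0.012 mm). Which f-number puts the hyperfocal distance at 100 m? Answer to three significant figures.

Rearrange H = f²/(N·c) + f for N: N = f² / ((H − f)·c).
N = 62² / ((100000 − 62) × 0.012) = 3844 / 1199 ≈ 3.21.

f/3.21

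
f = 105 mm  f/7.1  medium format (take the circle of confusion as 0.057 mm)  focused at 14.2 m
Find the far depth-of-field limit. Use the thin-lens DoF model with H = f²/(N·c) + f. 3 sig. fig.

29.4 m

Hyperfocal distance H = f²/(N·c) + f = 105²/(7.1 × 0.057) + 105 = 11025/0.4047 + 105 ≈ 27347.4 mm ≈ 27.35 m.
Far limit Df = s·(H − f)/(H − s) = 14200 × (27347.4 − 105) / (27347.4 − 14200) = 14200 × 27242.4 / 13147.4 ≈ 29423 mm ≈ 29.4 m.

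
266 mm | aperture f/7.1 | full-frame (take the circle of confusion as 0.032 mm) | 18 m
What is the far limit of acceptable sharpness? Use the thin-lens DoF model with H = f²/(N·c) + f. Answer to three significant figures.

19.1 m

Hyperfocal distance H = f²/(N·c) + f = 266²/(7.1 × 0.032) + 266 = 70756/0.2272 + 266 ≈ 311692.1 mm ≈ 311.7 m.
Far limit Df = s·(H − f)/(H − s) = 18000 × (311692.1 − 266) / (311692.1 − 18000) = 18000 × 311426.1 / 293692.1 ≈ 19087 mm ≈ 19.1 m.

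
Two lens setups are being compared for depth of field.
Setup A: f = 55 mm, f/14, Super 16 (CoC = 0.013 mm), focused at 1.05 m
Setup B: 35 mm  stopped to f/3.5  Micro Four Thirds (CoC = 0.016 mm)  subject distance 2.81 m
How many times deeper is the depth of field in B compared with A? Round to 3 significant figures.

5.74

Setup A: H = 55²/(14×0.013) + 55 ≈ 16675.9 mm; DoF = Df − Dn = 1116.86 − 990.69 ≈ 126.17 mm.
Setup B: H = 35²/(3.5×0.016) + 35 ≈ 21910.0 mm; DoF = Df − Dn = 3218.26 − 2493.66 ≈ 724.60 mm.
Ratio = 724.60 / 126.17 ≈ 5.74.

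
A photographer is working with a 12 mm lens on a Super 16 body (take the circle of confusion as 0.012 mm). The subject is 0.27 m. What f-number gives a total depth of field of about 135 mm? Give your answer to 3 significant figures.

Write h = H − f = f²/(N·c). The thin-lens limits are Dn = s·h/(h + (s−f)) and Df = s·h/(h − (s−f)), so DoF = Df − Dn = 2·s·(s−f)·h / (h² − (s−f)²).
That is a quadratic in h: DoF·h² − 2·s·(s−f)·h − DoF·(s−f)² = 0 ⇒ h = (s−f)·(s + √(s² + DoF²)) / DoF = 258 × (270 + √(270² + 135²)) / 135 = 258 × (270 + 301.869) / 135 ≈ 1092.9 mm.
Then N = f²/(c·h) = 12² / (0.012 × 1092.9) = 144 / 13.115 ≈ 11.

f/11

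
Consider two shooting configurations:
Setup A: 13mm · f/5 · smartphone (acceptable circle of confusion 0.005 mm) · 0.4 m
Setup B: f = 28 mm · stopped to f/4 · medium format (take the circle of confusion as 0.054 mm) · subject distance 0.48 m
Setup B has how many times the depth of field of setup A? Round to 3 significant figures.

2.64

Setup A: H = 13²/(5×0.005) + 13 ≈ 6773.0 mm; DoF = Df − Dn = 424.290 − 378.341 ≈ 45.949 mm.
Setup B: H = 28²/(4×0.054) + 28 ≈ 3657.6 mm; DoF = Df − Dn = 548.28 − 426.84 ≈ 121.44 mm.
Ratio = 121.44 / 45.949 ≈ 2.64.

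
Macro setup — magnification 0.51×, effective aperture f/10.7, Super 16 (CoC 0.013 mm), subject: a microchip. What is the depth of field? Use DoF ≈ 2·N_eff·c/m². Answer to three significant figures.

At magnification m, DoF ≈ 2·N_eff·c/m² = 2 × 10.7 × 0.013 / 0.51² = 0.2782 / 0.2601 ≈ 1.07 mm.

1.07 mm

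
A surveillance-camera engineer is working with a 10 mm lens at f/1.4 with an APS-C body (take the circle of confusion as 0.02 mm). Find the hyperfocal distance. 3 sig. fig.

3.58 m

Hyperfocal distance H = f²/(N·c) + f = 10²/(1.4 × 0.02) + 10 = 100/0.028 + 10 ≈ 3581.4 mm ≈ 3.58 m.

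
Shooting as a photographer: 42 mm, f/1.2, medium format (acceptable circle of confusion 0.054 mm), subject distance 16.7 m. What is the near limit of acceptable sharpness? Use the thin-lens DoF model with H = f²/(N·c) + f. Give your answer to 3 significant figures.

10.4 m

Hyperfocal distance H = f²/(N·c) + f = 42²/(1.2 × 0.054) + 42 = 1764/0.0648 + 42 ≈ 27264.2 mm ≈ 27.26 m.
Near limit Dn = s·(H − f)/(H + s − 2f) = 16700 × (27264.2 − 42) / (27264.2 + 16700 − 2 × 42) = 16700 × 27222.2 / 43880.2 ≈ 10360 mm ≈ 10.4 m.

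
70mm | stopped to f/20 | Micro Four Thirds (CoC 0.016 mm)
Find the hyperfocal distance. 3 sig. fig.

Hyperfocal distance H = f²/(N·c) + f = 70²/(20 × 0.016) + 70 = 4900/0.32 + 70 ≈ 15382.5 mm ≈ 15.4 m.

15.4 m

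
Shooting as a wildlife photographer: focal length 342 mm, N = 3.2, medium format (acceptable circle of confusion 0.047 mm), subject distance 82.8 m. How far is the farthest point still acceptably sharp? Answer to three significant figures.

Hyperfocal distance H = f²/(N·c) + f = 342²/(3.2 × 0.047) + 342 = 116964/0.1504 + 342 ≈ 778028.2 mm ≈ 778.0 m.
Far limit Df = s·(H − f)/(H − s) = 82800 × (778028.2 − 342) / (778028.2 − 82800) = 82800 × 777686.2 / 695228.2 ≈ 92621 mm ≈ 92.6 m.

92.6 m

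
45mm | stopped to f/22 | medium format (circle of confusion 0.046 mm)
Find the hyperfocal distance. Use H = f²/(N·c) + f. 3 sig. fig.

2.05 m

Hyperfocal distance H = f²/(N·c) + f = 45²/(22 × 0.046) + 45 = 2025/1.012 + 45 ≈ 2046.0 mm ≈ 2.05 m.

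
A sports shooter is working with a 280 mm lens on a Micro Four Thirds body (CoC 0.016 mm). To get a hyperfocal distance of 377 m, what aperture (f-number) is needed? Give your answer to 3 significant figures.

f/13

Rearrange H = f²/(N·c) + f for N: N = f² / ((H − f)·c).
N = 280² / ((377000 − 280) × 0.016) = 78400 / 6028 ≈ 13.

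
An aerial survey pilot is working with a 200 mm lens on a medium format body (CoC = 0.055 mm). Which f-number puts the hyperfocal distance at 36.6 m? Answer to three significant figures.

f/20

Rearrange H = f²/(N·c) + f for N: N = f² / ((H − f)·c).
N = 200² / ((36600 − 200) × 0.055) = 40000 / 2002 ≈ 20.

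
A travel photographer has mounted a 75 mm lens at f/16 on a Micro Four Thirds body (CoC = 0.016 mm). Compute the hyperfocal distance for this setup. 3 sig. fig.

Hyperfocal distance H = f²/(N·c) + f = 75²/(16 × 0.016) + 75 = 5625/0.256 + 75 ≈ 22047.7 mm ≈ 22.0 m.

22.0 m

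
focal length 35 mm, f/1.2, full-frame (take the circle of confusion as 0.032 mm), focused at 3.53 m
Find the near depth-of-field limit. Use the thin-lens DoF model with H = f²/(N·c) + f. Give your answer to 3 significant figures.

3.18 m

Hyperfocal distance H = f²/(N·c) + f = 35²/(1.2 × 0.032) + 35 = 1225/0.0384 + 35 ≈ 31936.0 mm ≈ 31.94 m.
Near limit Dn = s·(H − f)/(H + s − 2f) = 3530 × (31936.0 − 35) / (31936.0 + 3530 − 2 × 35) = 3530 × 31901.0 / 35396.0 ≈ 3181.4 mm ≈ 3.18 m.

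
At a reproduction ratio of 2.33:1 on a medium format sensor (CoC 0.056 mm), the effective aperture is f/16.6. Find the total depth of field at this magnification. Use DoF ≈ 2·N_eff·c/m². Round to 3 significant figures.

0.342 mm

At magnification m, DoF ≈ 2·N_eff·c/m² = 2 × 16.6 × 0.056 / 2.33² = 1.859 / 5.429 ≈ 0.342 mm.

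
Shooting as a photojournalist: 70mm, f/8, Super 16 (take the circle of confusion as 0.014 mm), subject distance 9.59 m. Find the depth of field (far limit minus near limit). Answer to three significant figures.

Hyperfocal distance H = f²/(N·c) + f = 70²/(8 × 0.014) + 70 = 4900/0.112 + 70 ≈ 43820.0 mm ≈ 43.82 m.
Near limit Dn = s·(H − f)/(H + s − 2f) = 9590 × (43820.0 − 70) / (43820.0 + 9590 − 2 × 70) = 9590 × 43750.0 / 53270.0 ≈ 7876.1 mm.
Far limit Df = s·(H − f)/(H − s) = 9590 × (43820.0 − 70) / (43820.0 − 9590) = 9590 × 43750.0 / 34230.0 ≈ 12257.2 mm.
Depth of field = Df − Dn = 12257.2 − 7876.1 ≈ 4381.1 mm ≈ 4.38 m.

4.38 m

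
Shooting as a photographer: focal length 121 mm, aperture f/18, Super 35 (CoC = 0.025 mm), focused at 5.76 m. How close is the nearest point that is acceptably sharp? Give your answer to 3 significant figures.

Hyperfocal distance H = f²/(N·c) + f = 121²/(18 × 0.025) + 121 = 14641/0.45 + 121 ≈ 32656.6 mm ≈ 32.66 m.
Near limit Dn = s·(H − f)/(H + s − 2f) = 5760 × (32656.6 − 121) / (32656.6 + 5760 − 2 × 121) = 5760 × 32535.6 / 38174.6 ≈ 4909.2 mm ≈ 4.91 m.

4.91 m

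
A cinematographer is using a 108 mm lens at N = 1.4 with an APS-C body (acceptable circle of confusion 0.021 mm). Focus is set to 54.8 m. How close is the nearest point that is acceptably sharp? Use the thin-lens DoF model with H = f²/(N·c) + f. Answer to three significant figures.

48.2 m

Hyperfocal distance H = f²/(N·c) + f = 108²/(1.4 × 0.021) + 108 = 11664/0.0294 + 108 ≈ 396842.7 mm ≈ 396.8 m.
Near limit Dn = s·(H − f)/(H + s − 2f) = 54800 × (396842.7 − 108) / (396842.7 + 54800 − 2 × 108) = 54800 × 396734.7 / 451426.7 ≈ 48161 mm ≈ 48.2 m.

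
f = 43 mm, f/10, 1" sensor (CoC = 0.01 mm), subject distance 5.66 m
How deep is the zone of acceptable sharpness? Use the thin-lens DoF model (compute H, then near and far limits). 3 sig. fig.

Hyperfocal distance H = f²/(N·c) + f = 43²/(10 × 0.01) + 43 = 1849/0.1 + 43 ≈ 18533.0 mm ≈ 18.53 m.
Near limit Dn = s·(H − f)/(H + s − 2f) = 5660 × (18533.0 − 43) / (18533.0 + 5660 − 2 × 43) = 5660 × 18490.0 / 24107.0 ≈ 4341.2 mm.
Far limit Df = s·(H − f)/(H − s) = 5660 × (18533.0 − 43) / (18533.0 − 5660) = 5660 × 18490.0 / 12873.0 ≈ 8129.7 mm.
Depth of field = Df − Dn = 8129.7 − 4341.2 ≈ 3788.5 mm ≈ 3.79 m.

3.79 m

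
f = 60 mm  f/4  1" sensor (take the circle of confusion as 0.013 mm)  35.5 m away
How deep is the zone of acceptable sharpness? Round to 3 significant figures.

Hyperfocal distance H = f²/(N·c) + f = 60²/(4 × 0.013) + 60 = 3600/0.052 + 60 ≈ 69290.8 mm ≈ 69.29 m.
Near limit Dn = s·(H − f)/(H + s − 2f) = 35500 × (69290.8 − 60) / (69290.8 + 35500 − 2 × 60) = 35500 × 69230.8 / 104670.8 ≈ 23480 mm.
Far limit Df = s·(H − f)/(H − s) = 35500 × (69290.8 − 60) / (69290.8 − 35500) = 35500 × 69230.8 / 33790.8 ≈ 72733 mm.
Depth of field = Df − Dn = 72733 − 23480 ≈ 49253 mm ≈ 49.3 m.

49.3 m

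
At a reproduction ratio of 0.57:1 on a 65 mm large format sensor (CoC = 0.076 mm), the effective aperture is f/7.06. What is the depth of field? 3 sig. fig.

At magnification m, DoF ≈ 2·N_eff·c/m² = 2 × 7.06 × 0.076 / 0.57² = 1.073 / 0.3249 ≈ 3.3 mm.

3.30 mm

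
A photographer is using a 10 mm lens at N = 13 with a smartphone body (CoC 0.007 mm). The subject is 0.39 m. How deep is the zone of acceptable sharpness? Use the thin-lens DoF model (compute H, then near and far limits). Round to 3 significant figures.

306 mm

Hyperfocal distance H = f²/(N·c) + f = 10²/(13 × 0.007) + 10 = 100/0.091 + 10 ≈ 1108.9 mm ≈ 1.109 m.
Near limit Dn = s·(H − f)/(H + s − 2f) = 390 × (1108.9 − 10) / (1108.9 + 390 − 2 × 10) = 390 × 1098.9 / 1478.9 ≈ 289.79 mm.
Far limit Df = s·(H − f)/(H − s) = 390 × (1108.9 − 10) / (1108.9 − 390) = 390 × 1098.9 / 718.9 ≈ 596.15 mm.
Depth of field = Df − Dn = 596.15 − 289.79 ≈ 306.36 mm.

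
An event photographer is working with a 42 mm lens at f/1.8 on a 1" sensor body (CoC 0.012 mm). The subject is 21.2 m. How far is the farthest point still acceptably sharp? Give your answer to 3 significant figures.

28.6 m

Hyperfocal distance H = f²/(N·c) + f = 42²/(1.8 × 0.012) + 42 = 1764/0.0216 + 42 ≈ 81708.7 mm ≈ 81.71 m.
Far limit Df = s·(H − f)/(H − s) = 21200 × (81708.7 − 42) / (81708.7 − 21200) = 21200 × 81666.7 / 60508.7 ≈ 28613 mm ≈ 28.6 m.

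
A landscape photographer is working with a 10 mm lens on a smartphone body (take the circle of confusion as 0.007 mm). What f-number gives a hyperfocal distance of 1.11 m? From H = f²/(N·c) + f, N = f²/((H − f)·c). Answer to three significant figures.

f/13

Rearrange H = f²/(N·c) + f for N: N = f² / ((H − f)·c).
N = 10² / ((1110 − 10) × 0.007) = 100 / 7.700 ≈ 13.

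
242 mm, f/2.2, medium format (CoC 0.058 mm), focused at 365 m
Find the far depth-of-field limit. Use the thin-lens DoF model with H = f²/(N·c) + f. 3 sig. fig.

Hyperfocal distance H = f²/(N·c) + f = 242²/(2.2 × 0.058) + 242 = 58564/0.1276 + 242 ≈ 459207.5 mm ≈ 459.2 m.
Far limit Df = s·(H − f)/(H − s) = 365000 × (459207.5 − 242) / (459207.5 − 365000) = 365000 × 458965.5 / 94207.5 ≈ 1778228 mm ≈ 1780 m.

1780 m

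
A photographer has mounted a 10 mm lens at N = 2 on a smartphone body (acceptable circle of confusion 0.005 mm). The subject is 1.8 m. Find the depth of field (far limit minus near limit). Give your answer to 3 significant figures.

Hyperfocal distance H = f²/(N·c) + f = 10²/(2 × 0.005) + 10 = 100/0.01 + 10 ≈ 10010.0 mm ≈ 10.01 m.
Near limit Dn = s·(H − f)/(H + s − 2f) = 1800 × (10010.0 − 10) / (10010.0 + 1800 − 2 × 10) = 1800 × 10000.0 / 11790.0 ≈ 1526.72 mm.
Far limit Df = s·(H − f)/(H − s) = 1800 × (10010.0 − 10) / (10010.0 − 1800) = 1800 × 10000.0 / 8210.0 ≈ 2192.45 mm.
Depth of field = Df − Dn = 2192.45 − 1526.72 ≈ 665.73 mm ≈ 0.666 m.

0.666 m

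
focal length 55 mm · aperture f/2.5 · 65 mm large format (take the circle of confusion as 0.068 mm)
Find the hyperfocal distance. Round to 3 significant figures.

17.8 m

Hyperfocal distance H = f²/(N·c) + f = 55²/(2.5 × 0.068) + 55 = 3025/0.17 + 55 ≈ 17849.1 mm ≈ 17.8 m.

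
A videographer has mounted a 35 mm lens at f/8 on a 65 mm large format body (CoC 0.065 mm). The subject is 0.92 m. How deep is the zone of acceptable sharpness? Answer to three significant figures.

Hyperfocal distance H = f²/(N·c) + f = 35²/(8 × 0.065) + 35 = 1225/0.52 + 35 ≈ 2390.8 mm ≈ 2.391 m.
Near limit Dn = s·(H − f)/(H + s − 2f) = 920 × (2390.8 − 35) / (2390.8 + 920 − 2 × 35) = 920 × 2355.8 / 3240.8 ≈ 668.76 mm.
Far limit Df = s·(H − f)/(H − s) = 920 × (2390.8 − 35) / (2390.8 − 920) = 920 × 2355.8 / 1470.8 ≈ 1473.59 mm.
Depth of field = Df − Dn = 1473.59 − 668.76 ≈ 804.83 mm ≈ 0.805 m.

0.805 m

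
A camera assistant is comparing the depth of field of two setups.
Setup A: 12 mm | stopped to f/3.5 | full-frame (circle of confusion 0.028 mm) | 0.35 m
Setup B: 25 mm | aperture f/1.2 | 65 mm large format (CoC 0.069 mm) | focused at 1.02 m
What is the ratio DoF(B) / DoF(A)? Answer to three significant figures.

Setup A: H = 12²/(3.5×0.028) + 12 ≈ 1481.4 mm; DoF = Df − Dn = 454.56 − 284.55 ≈ 170.01 mm.
Setup B: H = 25²/(1.2×0.069) + 25 ≈ 7573.3 mm; DoF = Df − Dn = 1174.87 − 901.21 ≈ 273.66 mm.
Ratio = 273.66 / 170.01 ≈ 1.61.

1.61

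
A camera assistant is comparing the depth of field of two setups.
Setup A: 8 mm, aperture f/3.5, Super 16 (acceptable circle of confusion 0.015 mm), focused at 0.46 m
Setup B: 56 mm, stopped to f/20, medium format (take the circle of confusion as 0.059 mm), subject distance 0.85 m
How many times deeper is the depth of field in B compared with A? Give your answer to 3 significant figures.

1.41

Setup A: H = 8²/(3.5×0.015) + 8 ≈ 1227.0 mm; DoF = Df − Dn = 731.07 − 335.58 ≈ 395.49 mm.
Setup B: H = 56²/(20×0.059) + 56 ≈ 2713.6 mm; DoF = Df − Dn = 1212.14 − 654.47 ≈ 557.67 mm.
Ratio = 557.67 / 395.49 ≈ 1.41.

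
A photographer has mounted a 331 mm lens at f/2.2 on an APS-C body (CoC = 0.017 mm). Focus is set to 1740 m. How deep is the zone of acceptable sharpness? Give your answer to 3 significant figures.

Hyperfocal distance H = f²/(N·c) + f = 331²/(2.2 × 0.017) + 331 = 109561/0.0374 + 331 ≈ 2929769.5 mm ≈ 2930 m.
Near limit Dn = s·(H − f)/(H + s − 2f) = 1740000 × (2929769.5 − 331) / (2929769.5 + 1740000 − 2 × 331) = 1740000 × 2929438.5 / 4669107.5 ≈ 1091691 mm.
Far limit Df = s·(H − f)/(H − s) = 1740000 × (2929769.5 − 331) / (2929769.5 − 1740000) = 1740000 × 2929438.5 / 1189769.5 ≈ 4284210 mm.
Depth of field = Df − Dn = 4284210 − 1091691 ≈ 3192519 mm ≈ 3190 m.

3190 m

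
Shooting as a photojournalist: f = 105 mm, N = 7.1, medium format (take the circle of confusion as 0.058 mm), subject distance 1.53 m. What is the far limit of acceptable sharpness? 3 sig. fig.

1.62 m

Hyperfocal distance H = f²/(N·c) + f = 105²/(7.1 × 0.058) + 105 = 11025/0.4118 + 105 ≈ 26877.7 mm ≈ 26.88 m.
Far limit Df = s·(H − f)/(H − s) = 1530 × (26877.7 − 105) / (26877.7 − 1530) = 1530 × 26772.7 / 25347.7 ≈ 1616.0 mm ≈ 1.62 m.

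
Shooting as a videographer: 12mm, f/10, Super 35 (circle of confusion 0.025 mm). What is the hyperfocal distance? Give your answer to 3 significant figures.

0.588 m

Hyperfocal distance H = f²/(N·c) + f = 12²/(10 × 0.025) + 12 = 144/0.25 + 12 ≈ 588.0 mm ≈ 0.588 m.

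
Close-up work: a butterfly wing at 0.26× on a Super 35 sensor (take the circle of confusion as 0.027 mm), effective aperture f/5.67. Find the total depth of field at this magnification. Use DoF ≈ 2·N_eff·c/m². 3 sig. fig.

At magnification m, DoF ≈ 2·N_eff·c/m² = 2 × 5.67 × 0.027 / 0.26² = 0.3062 / 0.0676 ≈ 4.53 mm.

4.53 mm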